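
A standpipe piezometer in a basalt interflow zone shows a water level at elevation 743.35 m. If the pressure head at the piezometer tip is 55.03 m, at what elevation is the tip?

z = h − ψ = 743.35 − 55.03 = 688.32 m.

z ≈ 688.32 m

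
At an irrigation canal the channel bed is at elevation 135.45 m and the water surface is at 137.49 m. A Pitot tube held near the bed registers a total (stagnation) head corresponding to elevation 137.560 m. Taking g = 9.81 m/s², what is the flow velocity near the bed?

v ≈ 1.17 m/s

Near the bed, under hydrostatic conditions, the piezometric head (z + ψ) equals the free-surface elevation, 137.49 m.
Velocity head = total − piezometric = 137.560 − 137.49 = 0.070 m.
v = √(2g·h_v) = √(2 × 9.81 × 0.070) = 1.17 m/s.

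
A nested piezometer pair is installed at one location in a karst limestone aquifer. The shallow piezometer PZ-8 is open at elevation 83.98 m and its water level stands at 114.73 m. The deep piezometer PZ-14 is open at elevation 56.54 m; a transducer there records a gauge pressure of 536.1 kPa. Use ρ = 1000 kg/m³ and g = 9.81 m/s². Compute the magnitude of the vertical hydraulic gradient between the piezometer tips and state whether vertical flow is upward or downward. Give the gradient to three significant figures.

|i_v| ≈ 0.129; vertical flow is downward

Total head at PZ-8: h = 114.73 m (water level in the standpipe).
Pressure head at PZ-14: ψ = P/(ρg) = 536.1×1000 / (1000 × 9.81) = 54.65 m.
Total head at PZ-14: h = z + ψ = 56.54 + 54.65 = 111.19 m.
Δh = h(PZ-8) − h(PZ-14) = 114.73 − 111.19 = 3.54 m.
Vertical separation Δz = 83.98 − 56.54 = 27.44 m.
|i_v| = |Δh| / Δz = 3.54 / 27.44 = 0.129.
Head is higher in the shallow piezometer, so vertical flow is downward (recharge condition).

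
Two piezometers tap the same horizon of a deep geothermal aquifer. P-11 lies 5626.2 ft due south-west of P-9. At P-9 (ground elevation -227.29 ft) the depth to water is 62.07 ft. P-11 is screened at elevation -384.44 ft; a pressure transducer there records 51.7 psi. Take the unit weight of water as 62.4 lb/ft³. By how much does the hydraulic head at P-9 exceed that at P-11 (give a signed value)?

Δh ≈ -24.23 ft

Total head at P-9: h = -227.29 − 62.07 = -289.36 ft.
Pressure head at P-11: ψ = 144·P/γ = 144 × 51.7 / 62.4 = 119.31 ft.
Total head at P-11: h = z + ψ = -384.44 + 119.31 = -265.13 ft.
Head difference: h(P-9) − h(P-11) = -289.36 − (-265.13) = -24.23 ft.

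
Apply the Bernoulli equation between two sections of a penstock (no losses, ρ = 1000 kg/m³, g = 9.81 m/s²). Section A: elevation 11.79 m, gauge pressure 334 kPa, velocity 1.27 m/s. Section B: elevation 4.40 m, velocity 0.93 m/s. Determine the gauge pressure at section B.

Pressure head at A: ψ₁ = P₁/(ρg) = 334×1000 / (1000 × 9.81) = 34.05 m.
Velocity heads: v₁²/2g = 1.27²/19.62 = 0.082 m; v₂²/2g = 0.93²/19.62 = 0.044 m.
Total head H = z₁ + ψ₁ + v₁²/2g = 11.79 + 34.05 + 0.082 = 45.92 m.
ψ₂ = H − z₂ − v₂²/2g = 45.92 − 4.40 − 0.044 = 41.48 m.
P₂ = ρgψ₂ = 1000 × 9.81 × 41.48 ≈ 407 kPa.

P₂ ≈ 407 kPa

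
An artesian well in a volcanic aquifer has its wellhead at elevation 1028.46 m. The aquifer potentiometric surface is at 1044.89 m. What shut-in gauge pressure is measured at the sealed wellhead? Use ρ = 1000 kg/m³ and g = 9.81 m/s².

Head above the cap: Δh = 1044.89 − 1028.46 = 16.43 m.
P = ρgΔh = 1000 × 9.81 × 16.43 = 161178 Pa ≈ 161 kPa.

P ≈ 161 kPa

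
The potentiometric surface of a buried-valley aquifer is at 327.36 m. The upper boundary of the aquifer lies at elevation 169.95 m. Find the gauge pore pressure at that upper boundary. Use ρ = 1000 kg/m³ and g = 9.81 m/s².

Pressure head at the aquifer top: ψ = h − z = 327.36 − 169.95 = 157.41 m.
P = ρgψ = 1000 × 9.81 × 157.41 = 1544192 Pa ≈ 1540 kPa.

P ≈ 1540 kPa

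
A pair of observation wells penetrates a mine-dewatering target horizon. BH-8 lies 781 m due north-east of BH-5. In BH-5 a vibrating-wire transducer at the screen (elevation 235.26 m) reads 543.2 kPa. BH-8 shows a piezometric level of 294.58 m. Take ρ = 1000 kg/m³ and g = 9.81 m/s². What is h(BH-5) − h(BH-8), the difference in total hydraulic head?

Pressure head at BH-5: ψ = P/(ρg) = 543.2×1000 / (1000 × 9.81) = 55.37 m.
Total head at BH-5: h = z + ψ = 235.26 + 55.37 = 290.63 m.
Total head at BH-8: h = 294.58 m (water level in the piezometer is the total head).
Head difference: h(BH-5) − h(BH-8) = 290.63 − 294.58 = -3.95 m.

Δh ≈ -3.95 m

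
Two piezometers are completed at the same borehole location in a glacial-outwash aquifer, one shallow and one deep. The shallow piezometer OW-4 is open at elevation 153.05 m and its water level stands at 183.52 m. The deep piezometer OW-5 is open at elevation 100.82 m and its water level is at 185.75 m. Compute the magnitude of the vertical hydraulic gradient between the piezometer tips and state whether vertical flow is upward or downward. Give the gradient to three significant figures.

Total head at OW-4: h = 183.52 m (water level in the standpipe).
Total head at OW-5: h = 185.75 m.
Δh = h(OW-4) − h(OW-5) = 183.52 − 185.75 = -2.23 m.
Vertical separation Δz = 153.05 − 100.82 = 52.23 m.
|i_v| = |Δh| / Δz = 2.23 / 52.23 = 0.0427.
Head is higher in the deep piezometer, so vertical flow is upward (discharge condition).

|i_v| ≈ 0.0427; vertical flow is upward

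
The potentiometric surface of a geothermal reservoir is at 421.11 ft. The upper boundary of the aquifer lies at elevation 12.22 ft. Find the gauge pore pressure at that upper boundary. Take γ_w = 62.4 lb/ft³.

P ≈ 177 psi

Pressure head at the aquifer top: ψ = h − z = 421.11 − 12.22 = 408.89 ft.
P = γψ/144 = 62.4 × 408.89 / 144 = 177 psi.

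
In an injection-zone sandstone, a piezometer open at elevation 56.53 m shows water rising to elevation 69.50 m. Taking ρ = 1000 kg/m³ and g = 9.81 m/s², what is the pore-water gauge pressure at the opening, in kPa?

Pressure head ψ = h − z = 69.50 − 56.53 = 12.97 m.
P = ρgψ = 1000 × 9.81 × 12.97 = 127236 Pa ≈ 127 kPa.

P ≈ 127 kPa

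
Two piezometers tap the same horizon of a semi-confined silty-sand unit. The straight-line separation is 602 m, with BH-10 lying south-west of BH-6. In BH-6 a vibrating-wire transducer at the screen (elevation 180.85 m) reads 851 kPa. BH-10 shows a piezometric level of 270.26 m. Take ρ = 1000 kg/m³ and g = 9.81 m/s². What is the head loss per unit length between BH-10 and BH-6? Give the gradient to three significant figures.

Pressure head at BH-6: ψ = P/(ρg) = 851×1000 / (1000 × 9.81) = 86.75 m.
Total head at BH-6: h = z + ψ = 180.85 + 86.75 = 267.60 m.
Total head at BH-10: h = 270.26 m (water level in the piezometer is the total head).
Head difference: h(BH-6) − h(BH-10) = 267.60 − 270.26 = -2.66 m.
Hydraulic gradient: i = |Δh| / L = 2.66 / 602 = 0.00442.

i ≈ 0.00442 m/m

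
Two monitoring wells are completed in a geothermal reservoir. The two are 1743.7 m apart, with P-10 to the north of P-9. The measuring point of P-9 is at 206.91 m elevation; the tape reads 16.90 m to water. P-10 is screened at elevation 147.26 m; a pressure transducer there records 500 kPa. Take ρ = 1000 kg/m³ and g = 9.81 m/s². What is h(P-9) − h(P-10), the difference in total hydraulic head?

Δh ≈ -8.22 m

Total head at P-9: h = 206.91 − 16.90 = 190.01 m.
Pressure head at P-10: ψ = P/(ρg) = 500×1000 / (1000 × 9.81) = 50.97 m.
Total head at P-10: h = z + ψ = 147.26 + 50.97 = 198.23 m.
Head difference: h(P-9) − h(P-10) = 190.01 − 198.23 = -8.22 m.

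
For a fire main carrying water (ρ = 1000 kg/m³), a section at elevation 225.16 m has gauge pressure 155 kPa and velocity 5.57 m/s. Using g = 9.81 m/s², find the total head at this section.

Pressure head ψ = P/(ρg) = 155×1000 / (1000 × 9.81) = 15.80 m.
Velocity head = v²/(2g) = 5.57² / (2 × 9.81) = 1.581 m.
h = z + ψ + v²/(2g) = 225.16 + 15.80 + 1.581 = 242.54 m.

h ≈ 242.54 m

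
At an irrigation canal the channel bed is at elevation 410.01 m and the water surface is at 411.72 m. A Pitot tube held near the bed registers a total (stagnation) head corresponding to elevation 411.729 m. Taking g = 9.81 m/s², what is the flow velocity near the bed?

Near the bed, under hydrostatic conditions, the piezometric head (z + ψ) equals the free-surface elevation, 411.72 m.
Velocity head = total − piezometric = 411.729 − 411.72 = 0.009 m.
v = √(2g·h_v) = √(2 × 9.81 × 0.009) = 0.420 m/s.

v ≈ 0.420 m/s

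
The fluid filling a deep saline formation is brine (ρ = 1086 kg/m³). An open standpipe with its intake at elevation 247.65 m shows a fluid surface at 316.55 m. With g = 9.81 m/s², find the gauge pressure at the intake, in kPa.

Pressure head ψ = h − z = 316.55 − 247.65 = 68.90 m.
P = ρgψ = 1086 × 9.81 × 68.90 = 734037 Pa ≈ 734 kPa.

P ≈ 734 kPa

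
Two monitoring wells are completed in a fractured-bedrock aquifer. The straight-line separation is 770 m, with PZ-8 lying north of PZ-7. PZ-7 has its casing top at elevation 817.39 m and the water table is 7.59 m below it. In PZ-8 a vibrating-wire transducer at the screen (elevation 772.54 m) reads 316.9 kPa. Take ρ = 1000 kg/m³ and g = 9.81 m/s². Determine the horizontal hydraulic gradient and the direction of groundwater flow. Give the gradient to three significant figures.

i ≈ 0.00644; groundwater flows toward the north

Total head at PZ-7: h = 817.39 − 7.59 = 809.80 m.
Pressure head at PZ-8: ψ = P/(ρg) = 316.9×1000 / (1000 × 9.81) = 32.30 m.
Total head at PZ-8: h = z + ψ = 772.54 + 32.30 = 804.84 m.
Head difference: h(PZ-7) − h(PZ-8) = 809.80 − 804.84 = 4.96 m.
Hydraulic gradient: i = |Δh| / L = 4.96 / 770 = 0.00644.
Flow is from higher to lower head: from PZ-7 toward PZ-8, i.e. toward the north.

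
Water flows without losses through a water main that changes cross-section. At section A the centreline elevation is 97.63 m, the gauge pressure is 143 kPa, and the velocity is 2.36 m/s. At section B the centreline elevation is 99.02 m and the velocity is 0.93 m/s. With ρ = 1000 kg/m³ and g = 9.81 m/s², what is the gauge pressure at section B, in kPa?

Pressure head at A: ψ₁ = P₁/(ρg) = 143×1000 / (1000 × 9.81) = 14.58 m.
Velocity heads: v₁²/2g = 2.36²/19.62 = 0.284 m; v₂²/2g = 0.93²/19.62 = 0.044 m.
Total head H = z₁ + ψ₁ + v₁²/2g = 97.63 + 14.58 + 0.284 = 112.49 m.
ψ₂ = H − z₂ − v₂²/2g = 112.49 − 99.02 − 0.044 = 13.43 m.
P₂ = ρgψ₂ = 1000 × 9.81 × 13.43 ≈ 132 kPa.

P₂ ≈ 132 kPa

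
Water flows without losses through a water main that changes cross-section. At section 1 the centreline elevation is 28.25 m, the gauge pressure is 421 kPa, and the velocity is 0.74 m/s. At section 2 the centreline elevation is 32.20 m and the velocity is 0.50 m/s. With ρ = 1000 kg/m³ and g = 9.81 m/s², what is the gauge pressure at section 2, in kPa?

P₂ ≈ 382 kPa

Pressure head at 1: ψ₁ = P₁/(ρg) = 421×1000 / (1000 × 9.81) = 42.92 m.
Velocity heads: v₁²/2g = 0.74²/19.62 = 0.028 m; v₂²/2g = 0.50²/19.62 = 0.013 m.
Total head H = z₁ + ψ₁ + v₁²/2g = 28.25 + 42.92 + 0.028 = 71.20 m.
ψ₂ = H − z₂ − v₂²/2g = 71.20 − 32.20 − 0.013 = 38.99 m.
P₂ = ρgψ₂ = 1000 × 9.81 × 38.99 ≈ 382 kPa.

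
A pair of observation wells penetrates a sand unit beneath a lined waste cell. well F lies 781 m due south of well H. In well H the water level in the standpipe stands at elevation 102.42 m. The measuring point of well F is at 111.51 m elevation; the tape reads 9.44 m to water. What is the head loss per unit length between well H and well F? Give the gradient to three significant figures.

i ≈ 0.000448 m/m

Total head at well H: h = 102.42 m (water level in the piezometer is the total head).
Total head at well F: h = 111.51 − 9.44 = 102.07 m.
Head difference: h(well H) − h(well F) = 102.42 − 102.07 = 0.35 m.
Hydraulic gradient: i = |Δh| / L = 0.35 / 781 = 0.000448.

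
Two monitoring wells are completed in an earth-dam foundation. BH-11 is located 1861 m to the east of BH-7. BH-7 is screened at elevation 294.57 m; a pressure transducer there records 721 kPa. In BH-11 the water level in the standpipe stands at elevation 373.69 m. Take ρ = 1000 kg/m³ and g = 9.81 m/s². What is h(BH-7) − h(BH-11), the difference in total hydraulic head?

Pressure head at BH-7: ψ = P/(ρg) = 721×1000 / (1000 × 9.81) = 73.50 m.
Total head at BH-7: h = z + ψ = 294.57 + 73.50 = 368.07 m.
Total head at BH-11: h = 373.69 m (water level in the piezometer is the total head).
Head difference: h(BH-7) − h(BH-11) = 368.07 − 373.69 = -5.62 m.

Δh ≈ -5.62 m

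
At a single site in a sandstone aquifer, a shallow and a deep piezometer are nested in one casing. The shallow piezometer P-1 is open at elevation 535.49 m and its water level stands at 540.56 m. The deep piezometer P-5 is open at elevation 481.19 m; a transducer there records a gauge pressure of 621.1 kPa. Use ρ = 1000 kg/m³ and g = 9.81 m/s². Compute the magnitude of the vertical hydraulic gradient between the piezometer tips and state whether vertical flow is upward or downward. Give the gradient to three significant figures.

Total head at P-1: h = 540.56 m (water level in the standpipe).
Pressure head at P-5: ψ = P/(ρg) = 621.1×1000 / (1000 × 9.81) = 63.31 m.
Total head at P-5: h = z + ψ = 481.19 + 63.31 = 544.50 m.
Δh = h(P-1) − h(P-5) = 540.56 − 544.50 = -3.94 m.
Vertical separation Δz = 535.49 − 481.19 = 54.30 m.
|i_v| = |Δh| / Δz = 3.94 / 54.30 = 0.0726.
Head is higher in the deep piezometer, so vertical flow is upward (discharge condition).

|i_v| ≈ 0.0726; vertical flow is upward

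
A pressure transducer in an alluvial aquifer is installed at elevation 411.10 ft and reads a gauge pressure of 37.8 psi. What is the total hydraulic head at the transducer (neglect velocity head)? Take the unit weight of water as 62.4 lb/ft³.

h ≈ 498.33 ft

ψ = 144·P/γ = 144 × 37.8 / 62.4 = 87.23 ft.
h = z + ψ = 411.10 + 87.23 = 498.33 ft.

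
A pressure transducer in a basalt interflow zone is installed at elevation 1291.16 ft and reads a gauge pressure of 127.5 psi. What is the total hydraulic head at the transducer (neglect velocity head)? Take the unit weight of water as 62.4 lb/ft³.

ψ = 144·P/γ = 144 × 127.5 / 62.4 = 294.23 ft.
h = z + ψ = 1291.16 + 294.23 = 1585.39 ft.

h ≈ 1585.39 ft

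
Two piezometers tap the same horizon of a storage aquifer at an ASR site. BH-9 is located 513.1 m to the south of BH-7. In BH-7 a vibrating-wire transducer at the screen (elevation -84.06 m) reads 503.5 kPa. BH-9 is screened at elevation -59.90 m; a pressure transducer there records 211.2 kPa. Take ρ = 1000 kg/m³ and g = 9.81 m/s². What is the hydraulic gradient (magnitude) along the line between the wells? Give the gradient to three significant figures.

i ≈ 0.0110

Pressure head at BH-7: ψ = P/(ρg) = 503.5×1000 / (1000 × 9.81) = 51.33 m.
Total head at BH-7: h = z + ψ = -84.06 + 51.33 = -32.73 m.
Pressure head at BH-9: ψ = P/(ρg) = 211.2×1000 / (1000 × 9.81) = 21.53 m.
Total head at BH-9: h = z + ψ = -59.90 + 21.53 = -38.37 m.
Head difference: h(BH-7) − h(BH-9) = -32.73 − (-38.37) = 5.64 m.
Hydraulic gradient: i = |Δh| / L = 5.64 / 513.1 = 0.0110.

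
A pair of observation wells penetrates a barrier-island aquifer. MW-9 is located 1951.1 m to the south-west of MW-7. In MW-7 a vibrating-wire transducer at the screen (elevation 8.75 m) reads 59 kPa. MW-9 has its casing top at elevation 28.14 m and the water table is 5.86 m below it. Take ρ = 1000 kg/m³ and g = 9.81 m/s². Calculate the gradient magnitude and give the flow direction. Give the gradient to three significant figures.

Pressure head at MW-7: ψ = P/(ρg) = 59×1000 / (1000 × 9.81) = 6.01 m.
Total head at MW-7: h = z + ψ = 8.75 + 6.01 = 14.76 m.
Total head at MW-9: h = 28.14 − 5.86 = 22.28 m.
Head difference: h(MW-7) − h(MW-9) = 14.76 − 22.28 = -7.52 m.
Hydraulic gradient: i = |Δh| / L = 7.52 / 1951.1 = 0.00385.
Flow is from higher to lower head: from MW-9 toward MW-7, i.e. toward the north-east.

i ≈ 0.00385; groundwater flows toward the north-east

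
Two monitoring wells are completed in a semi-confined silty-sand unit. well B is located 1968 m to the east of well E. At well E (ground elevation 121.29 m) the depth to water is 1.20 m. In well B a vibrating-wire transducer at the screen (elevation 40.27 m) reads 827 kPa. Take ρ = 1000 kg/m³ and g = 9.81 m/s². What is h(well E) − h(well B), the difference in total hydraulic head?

Total head at well E: h = 121.29 − 1.20 = 120.09 m.
Pressure head at well B: ψ = P/(ρg) = 827×1000 / (1000 × 9.81) = 84.30 m.
Total head at well B: h = z + ψ = 40.27 + 84.30 = 124.57 m.
Head difference: h(well E) − h(well B) = 120.09 − 124.57 = -4.48 m.

Δh ≈ -4.48 m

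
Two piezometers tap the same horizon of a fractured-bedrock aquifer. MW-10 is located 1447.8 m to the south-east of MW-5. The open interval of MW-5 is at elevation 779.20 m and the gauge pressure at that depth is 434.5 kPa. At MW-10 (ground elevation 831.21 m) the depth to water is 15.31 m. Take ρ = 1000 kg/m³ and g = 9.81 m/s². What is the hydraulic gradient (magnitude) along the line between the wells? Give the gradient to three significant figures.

i ≈ 0.00524

Pressure head at MW-5: ψ = P/(ρg) = 434.5×1000 / (1000 × 9.81) = 44.29 m.
Total head at MW-5: h = z + ψ = 779.20 + 44.29 = 823.49 m.
Total head at MW-10: h = 831.21 − 15.31 = 815.90 m.
Head difference: h(MW-5) − h(MW-10) = 823.49 − 815.90 = 7.59 m.
Hydraulic gradient: i = |Δh| / L = 7.59 / 1447.8 = 0.00524.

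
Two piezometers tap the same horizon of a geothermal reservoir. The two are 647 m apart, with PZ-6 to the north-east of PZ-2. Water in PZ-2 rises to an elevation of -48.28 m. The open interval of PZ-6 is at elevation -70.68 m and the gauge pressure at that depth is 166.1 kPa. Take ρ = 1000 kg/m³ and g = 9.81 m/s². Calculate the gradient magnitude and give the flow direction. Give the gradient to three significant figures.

Total head at PZ-2: h = -48.28 m (water level in the piezometer is the total head).
Pressure head at PZ-6: ψ = P/(ρg) = 166.1×1000 / (1000 × 9.81) = 16.93 m.
Total head at PZ-6: h = z + ψ = -70.68 + 16.93 = -53.75 m.
Head difference: h(PZ-2) − h(PZ-6) = -48.28 − (-53.75) = 5.47 m.
Hydraulic gradient: i = |Δh| / L = 5.47 / 647 = 0.00845.
Flow is from higher to lower head: from PZ-2 toward PZ-6, i.e. toward the north-east.

i ≈ 0.00845; groundwater flows toward the north-east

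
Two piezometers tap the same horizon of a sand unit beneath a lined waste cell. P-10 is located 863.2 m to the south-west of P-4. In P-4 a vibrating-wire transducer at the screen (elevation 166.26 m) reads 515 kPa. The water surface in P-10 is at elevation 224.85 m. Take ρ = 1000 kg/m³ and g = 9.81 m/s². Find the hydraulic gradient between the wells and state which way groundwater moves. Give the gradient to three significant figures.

Pressure head at P-4: ψ = P/(ρg) = 515×1000 / (1000 × 9.81) = 52.50 m.
Total head at P-4: h = z + ψ = 166.26 + 52.50 = 218.76 m.
Total head at P-10: h = 224.85 m (water level in the piezometer is the total head).
Head difference: h(P-4) − h(P-10) = 218.76 − 224.85 = -6.09 m.
Hydraulic gradient: i = |Δh| / L = 6.09 / 863.2 = 0.00706.
Flow is from higher to lower head: from P-10 toward P-4, i.e. toward the north-east.

i ≈ 0.00706; groundwater flows toward the north-east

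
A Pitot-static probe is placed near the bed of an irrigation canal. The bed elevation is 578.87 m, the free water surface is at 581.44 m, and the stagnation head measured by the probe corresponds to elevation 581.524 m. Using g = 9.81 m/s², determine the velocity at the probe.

v ≈ 1.28 m/s

Near the bed, under hydrostatic conditions, the piezometric head (z + ψ) equals the free-surface elevation, 581.44 m.
Velocity head = total − piezometric = 581.524 − 581.44 = 0.084 m.
v = √(2g·h_v) = √(2 × 9.81 × 0.084) = 1.28 m/s.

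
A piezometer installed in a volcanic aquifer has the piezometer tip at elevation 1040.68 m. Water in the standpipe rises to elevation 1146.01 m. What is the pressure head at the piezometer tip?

Total head h = 1146.01 m (the water-surface elevation in the piezometer).
Pressure head ψ = h − z = 1146.01 − 1040.68 = 105.33 m.

ψ ≈ 105.33 m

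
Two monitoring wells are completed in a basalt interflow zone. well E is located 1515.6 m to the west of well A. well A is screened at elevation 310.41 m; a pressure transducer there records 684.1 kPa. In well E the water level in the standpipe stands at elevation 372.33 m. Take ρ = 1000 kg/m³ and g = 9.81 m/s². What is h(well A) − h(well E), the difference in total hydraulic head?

Pressure head at well A: ψ = P/(ρg) = 684.1×1000 / (1000 × 9.81) = 69.73 m.
Total head at well A: h = z + ψ = 310.41 + 69.73 = 380.14 m.
Total head at well E: h = 372.33 m (water level in the piezometer is the total head).
Head difference: h(well A) − h(well E) = 380.14 − 372.33 = 7.81 m.

Δh ≈ 7.81 m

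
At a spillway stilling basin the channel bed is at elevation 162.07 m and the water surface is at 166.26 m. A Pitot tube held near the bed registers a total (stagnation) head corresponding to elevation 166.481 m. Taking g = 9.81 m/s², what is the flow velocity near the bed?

Near the bed, under hydrostatic conditions, the piezometric head (z + ψ) equals the free-surface elevation, 166.26 m.
Velocity head = total − piezometric = 166.481 − 166.26 = 0.221 m.
v = √(2g·h_v) = √(2 × 9.81 × 0.221) = 2.08 m/s.

v ≈ 2.08 m/s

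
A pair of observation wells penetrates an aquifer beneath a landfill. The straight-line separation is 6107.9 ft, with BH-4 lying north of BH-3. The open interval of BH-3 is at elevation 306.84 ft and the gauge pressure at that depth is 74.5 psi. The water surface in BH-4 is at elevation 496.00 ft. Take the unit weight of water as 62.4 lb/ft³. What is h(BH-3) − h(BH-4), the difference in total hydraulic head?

Pressure head at BH-3: ψ = 144·P/γ = 144 × 74.5 / 62.4 = 171.92 ft.
Total head at BH-3: h = z + ψ = 306.84 + 171.92 = 478.76 ft.
Total head at BH-4: h = 496.00 ft (water level in the piezometer is the total head).
Head difference: h(BH-3) − h(BH-4) = 478.76 − 496.00 = -17.24 ft.

Δh ≈ -17.24 ft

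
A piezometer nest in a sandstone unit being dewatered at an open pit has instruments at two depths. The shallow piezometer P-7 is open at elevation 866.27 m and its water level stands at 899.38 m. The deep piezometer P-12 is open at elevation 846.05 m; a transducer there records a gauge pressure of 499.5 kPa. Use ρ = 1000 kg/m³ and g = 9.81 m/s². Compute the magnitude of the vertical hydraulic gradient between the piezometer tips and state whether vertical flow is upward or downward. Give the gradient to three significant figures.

|i_v| ≈ 0.119; vertical flow is downward

Total head at P-7: h = 899.38 m (water level in the standpipe).
Pressure head at P-12: ψ = P/(ρg) = 499.5×1000 / (1000 × 9.81) = 50.92 m.
Total head at P-12: h = z + ψ = 846.05 + 50.92 = 896.97 m.
Δh = h(P-7) − h(P-12) = 899.38 − 896.97 = 2.41 m.
Vertical separation Δz = 866.27 − 846.05 = 20.22 m.
|i_v| = |Δh| / Δz = 2.41 / 20.22 = 0.119.
Head is higher in the shallow piezometer, so vertical flow is downward (recharge condition).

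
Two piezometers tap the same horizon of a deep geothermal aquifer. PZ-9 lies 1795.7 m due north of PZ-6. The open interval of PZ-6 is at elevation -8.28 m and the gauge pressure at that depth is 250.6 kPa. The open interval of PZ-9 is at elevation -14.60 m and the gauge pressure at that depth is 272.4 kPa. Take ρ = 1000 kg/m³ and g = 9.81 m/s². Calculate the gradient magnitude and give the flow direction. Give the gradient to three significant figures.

Pressure head at PZ-6: ψ = P/(ρg) = 250.6×1000 / (1000 × 9.81) = 25.55 m.
Total head at PZ-6: h = z + ψ = -8.28 + 25.55 = 17.27 m.
Pressure head at PZ-9: ψ = P/(ρg) = 272.4×1000 / (1000 × 9.81) = 27.77 m.
Total head at PZ-9: h = z + ψ = -14.60 + 27.77 = 13.17 m.
Head difference: h(PZ-6) − h(PZ-9) = 17.27 − 13.17 = 4.10 m.
Hydraulic gradient: i = |Δh| / L = 4.10 / 1795.7 = 0.00228.
Flow is from higher to lower head: from PZ-6 toward PZ-9, i.e. toward the north.

i ≈ 0.00228; groundwater flows toward the north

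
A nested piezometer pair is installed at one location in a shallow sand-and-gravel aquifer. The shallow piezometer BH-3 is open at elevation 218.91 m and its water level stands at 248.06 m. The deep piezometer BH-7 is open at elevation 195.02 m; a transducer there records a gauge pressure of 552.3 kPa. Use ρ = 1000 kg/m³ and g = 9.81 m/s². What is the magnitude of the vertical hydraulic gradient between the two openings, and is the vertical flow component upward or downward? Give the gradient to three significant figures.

Total head at BH-3: h = 248.06 m (water level in the standpipe).
Pressure head at BH-7: ψ = P/(ρg) = 552.3×1000 / (1000 × 9.81) = 56.30 m.
Total head at BH-7: h = z + ψ = 195.02 + 56.30 = 251.32 m.
Δh = h(BH-3) − h(BH-7) = 248.06 − 251.32 = -3.26 m.
Vertical separation Δz = 218.91 − 195.02 = 23.89 m.
|i_v| = |Δh| / Δz = 3.26 / 23.89 = 0.136.
Head is higher in the deep piezometer, so vertical flow is upward (discharge condition).

|i_v| ≈ 0.136; vertical flow is upward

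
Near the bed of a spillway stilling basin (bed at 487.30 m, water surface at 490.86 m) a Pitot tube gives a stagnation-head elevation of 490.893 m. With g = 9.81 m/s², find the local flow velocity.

Near the bed, under hydrostatic conditions, the piezometric head (z + ψ) equals the free-surface elevation, 490.86 m.
Velocity head = total − piezometric = 490.893 − 490.86 = 0.033 m.
v = √(2g·h_v) = √(2 × 9.81 × 0.033) = 0.805 m/s.

v ≈ 0.805 m/s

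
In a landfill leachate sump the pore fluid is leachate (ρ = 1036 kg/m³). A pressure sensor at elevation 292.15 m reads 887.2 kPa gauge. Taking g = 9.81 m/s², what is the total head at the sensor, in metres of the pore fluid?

h ≈ 379.45 m

ψ = P/(ρg) = 887.2×1000 / (1036 × 9.81) = 87.30 m.
h = z + ψ = 292.15 + 87.30 = 379.45 m.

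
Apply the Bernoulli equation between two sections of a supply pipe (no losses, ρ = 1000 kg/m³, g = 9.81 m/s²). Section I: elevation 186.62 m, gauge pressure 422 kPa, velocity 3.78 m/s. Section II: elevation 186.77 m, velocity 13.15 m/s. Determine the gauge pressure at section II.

Pressure head at I: ψ₁ = P₁/(ρg) = 422×1000 / (1000 × 9.81) = 43.02 m.
Velocity heads: v₁²/2g = 3.78²/19.62 = 0.728 m; v₂²/2g = 13.15²/19.62 = 8.814 m.
Total head H = z₁ + ψ₁ + v₁²/2g = 186.62 + 43.02 + 0.728 = 230.37 m.
ψ₂ = H − z₂ − v₂²/2g = 230.37 − 186.77 − 8.814 = 34.79 m.
P₂ = ρgψ₂ = 1000 × 9.81 × 34.79 ≈ 341 kPa.

P₂ ≈ 341 kPa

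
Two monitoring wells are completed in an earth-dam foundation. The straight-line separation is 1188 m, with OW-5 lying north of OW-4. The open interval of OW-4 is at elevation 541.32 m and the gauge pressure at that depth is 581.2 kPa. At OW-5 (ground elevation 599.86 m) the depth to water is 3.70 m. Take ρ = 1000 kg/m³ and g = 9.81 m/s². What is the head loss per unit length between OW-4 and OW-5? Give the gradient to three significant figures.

i ≈ 0.00371 m/m

Pressure head at OW-4: ψ = P/(ρg) = 581.2×1000 / (1000 × 9.81) = 59.25 m.
Total head at OW-4: h = z + ψ = 541.32 + 59.25 = 600.57 m.
Total head at OW-5: h = 599.86 − 3.70 = 596.16 m.
Head difference: h(OW-4) − h(OW-5) = 600.57 − 596.16 = 4.41 m.
Hydraulic gradient: i = |Δh| / L = 4.41 / 1188 = 0.00371.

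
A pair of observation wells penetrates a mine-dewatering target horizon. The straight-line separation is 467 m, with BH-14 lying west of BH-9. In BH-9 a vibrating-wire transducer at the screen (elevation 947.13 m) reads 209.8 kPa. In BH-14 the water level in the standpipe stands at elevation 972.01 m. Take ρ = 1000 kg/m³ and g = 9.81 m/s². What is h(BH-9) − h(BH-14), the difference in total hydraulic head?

Pressure head at BH-9: ψ = P/(ρg) = 209.8×1000 / (1000 × 9.81) = 21.39 m.
Total head at BH-9: h = z + ψ = 947.13 + 21.39 = 968.52 m.
Total head at BH-14: h = 972.01 m (water level in the piezometer is the total head).
Head difference: h(BH-9) − h(BH-14) = 968.52 − 972.01 = -3.49 m.

Δh ≈ -3.49 m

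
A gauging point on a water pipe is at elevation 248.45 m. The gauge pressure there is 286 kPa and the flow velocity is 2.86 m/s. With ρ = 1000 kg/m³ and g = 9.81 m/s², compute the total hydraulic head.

Pressure head ψ = P/(ρg) = 286×1000 / (1000 × 9.81) = 29.15 m.
Velocity head = v²/(2g) = 2.86² / (2 × 9.81) = 0.417 m.
h = z + ψ + v²/(2g) = 248.45 + 29.15 + 0.417 = 278.02 m.

h ≈ 278.02 m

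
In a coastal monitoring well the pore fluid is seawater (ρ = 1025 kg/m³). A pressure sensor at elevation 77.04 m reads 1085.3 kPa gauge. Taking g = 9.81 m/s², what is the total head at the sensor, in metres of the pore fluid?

h ≈ 184.97 m

ψ = P/(ρg) = 1085.3×1000 / (1025 × 9.81) = 107.93 m.
h = z + ψ = 77.04 + 107.93 = 184.97 m.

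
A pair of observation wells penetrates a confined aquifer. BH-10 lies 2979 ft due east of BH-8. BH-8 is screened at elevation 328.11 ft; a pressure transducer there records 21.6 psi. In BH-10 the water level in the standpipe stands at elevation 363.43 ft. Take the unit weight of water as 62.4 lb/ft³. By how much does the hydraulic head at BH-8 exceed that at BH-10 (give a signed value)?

Pressure head at BH-8: ψ = 144·P/γ = 144 × 21.6 / 62.4 = 49.85 ft.
Total head at BH-8: h = z + ψ = 328.11 + 49.85 = 377.96 ft.
Total head at BH-10: h = 363.43 ft (water level in the piezometer is the total head).
Head difference: h(BH-8) − h(BH-10) = 377.96 − 363.43 = 14.53 ft.

Δh ≈ 14.53 ft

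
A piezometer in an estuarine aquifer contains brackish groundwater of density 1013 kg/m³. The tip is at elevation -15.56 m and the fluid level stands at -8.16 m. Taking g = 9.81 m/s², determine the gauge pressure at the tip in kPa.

P ≈ 73.5 kPa

Pressure head ψ = h − z = -8.16 − (-15.56) = 7.40 m.
P = ρgψ = 1013 × 9.81 × 7.40 = 73538 Pa ≈ 73.5 kPa.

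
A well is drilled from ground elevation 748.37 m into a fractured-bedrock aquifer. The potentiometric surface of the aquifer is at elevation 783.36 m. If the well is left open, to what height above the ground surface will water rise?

≈ 34.99 m above ground

Water rises to the potentiometric surface, so the rise above ground = 783.36 − 748.37 = 34.99 m.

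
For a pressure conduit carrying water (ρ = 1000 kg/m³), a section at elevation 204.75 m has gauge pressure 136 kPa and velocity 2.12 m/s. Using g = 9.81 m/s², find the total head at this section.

Pressure head ψ = P/(ρg) = 136×1000 / (1000 × 9.81) = 13.86 m.
Velocity head = v²/(2g) = 2.12² / (2 × 9.81) = 0.229 m.
h = z + ψ + v²/(2g) = 204.75 + 13.86 + 0.229 = 218.84 m.

h ≈ 218.84 m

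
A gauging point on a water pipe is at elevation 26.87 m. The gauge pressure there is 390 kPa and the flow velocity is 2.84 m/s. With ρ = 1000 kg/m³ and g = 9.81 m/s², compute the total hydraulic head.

h ≈ 67.04 m

Pressure head ψ = P/(ρg) = 390×1000 / (1000 × 9.81) = 39.76 m.
Velocity head = v²/(2g) = 2.84² / (2 × 9.81) = 0.411 m.
h = z + ψ + v²/(2g) = 26.87 + 39.76 + 0.411 = 67.04 m.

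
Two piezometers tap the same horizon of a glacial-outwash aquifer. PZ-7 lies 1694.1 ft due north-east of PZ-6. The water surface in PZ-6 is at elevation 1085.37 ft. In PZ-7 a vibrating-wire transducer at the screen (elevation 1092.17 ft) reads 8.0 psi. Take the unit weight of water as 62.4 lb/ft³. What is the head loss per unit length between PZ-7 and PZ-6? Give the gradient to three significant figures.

i ≈ 0.0149 ft/ft

Total head at PZ-6: h = 1085.37 ft (water level in the piezometer is the total head).
Pressure head at PZ-7: ψ = 144·P/γ = 144 × 8.0 / 62.4 = 18.46 ft.
Total head at PZ-7: h = z + ψ = 1092.17 + 18.46 = 1110.63 ft.
Head difference: h(PZ-6) − h(PZ-7) = 1085.37 − 1110.63 = -25.26 ft.
Hydraulic gradient: i = |Δh| / L = 25.26 / 1694.1 = 0.0149.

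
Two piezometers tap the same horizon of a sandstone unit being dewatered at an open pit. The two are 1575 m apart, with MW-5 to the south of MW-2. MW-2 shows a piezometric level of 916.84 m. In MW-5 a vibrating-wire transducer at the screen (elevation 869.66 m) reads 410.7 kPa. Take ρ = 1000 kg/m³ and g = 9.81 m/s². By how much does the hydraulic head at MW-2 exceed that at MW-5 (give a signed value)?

Δh ≈ 5.31 m

Total head at MW-2: h = 916.84 m (water level in the piezometer is the total head).
Pressure head at MW-5: ψ = P/(ρg) = 410.7×1000 / (1000 × 9.81) = 41.87 m.
Total head at MW-5: h = z + ψ = 869.66 + 41.87 = 911.53 m.
Head difference: h(MW-2) − h(MW-5) = 916.84 − 911.53 = 5.31 m.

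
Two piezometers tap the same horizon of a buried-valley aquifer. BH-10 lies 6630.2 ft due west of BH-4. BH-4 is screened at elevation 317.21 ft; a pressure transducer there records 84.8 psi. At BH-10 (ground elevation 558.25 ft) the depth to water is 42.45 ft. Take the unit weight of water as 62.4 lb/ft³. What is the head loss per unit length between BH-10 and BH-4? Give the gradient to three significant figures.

Pressure head at BH-4: ψ = 144·P/γ = 144 × 84.8 / 62.4 = 195.69 ft.
Total head at BH-4: h = z + ψ = 317.21 + 195.69 = 512.90 ft.
Total head at BH-10: h = 558.25 − 42.45 = 515.80 ft.
Head difference: h(BH-4) − h(BH-10) = 512.90 − 515.80 = -2.90 ft.
Hydraulic gradient: i = |Δh| / L = 2.90 / 6630.2 = 0.000437.

i ≈ 0.000437 ft/ft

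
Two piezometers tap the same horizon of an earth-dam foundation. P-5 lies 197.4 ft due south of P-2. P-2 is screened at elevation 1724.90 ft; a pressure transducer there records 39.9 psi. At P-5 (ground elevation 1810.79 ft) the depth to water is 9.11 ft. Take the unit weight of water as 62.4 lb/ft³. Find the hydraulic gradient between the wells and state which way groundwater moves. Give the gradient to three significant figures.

i ≈ 0.0775; groundwater flows toward the south

Pressure head at P-2: ψ = 144·P/γ = 144 × 39.9 / 62.4 = 92.08 ft.
Total head at P-2: h = z + ψ = 1724.90 + 92.08 = 1816.98 ft.
Total head at P-5: h = 1810.79 − 9.11 = 1801.68 ft.
Head difference: h(P-2) − h(P-5) = 1816.98 − 1801.68 = 15.30 ft.
Hydraulic gradient: i = |Δh| / L = 15.30 / 197.4 = 0.0775.
Flow is from higher to lower head: from P-2 toward P-5, i.e. toward the south.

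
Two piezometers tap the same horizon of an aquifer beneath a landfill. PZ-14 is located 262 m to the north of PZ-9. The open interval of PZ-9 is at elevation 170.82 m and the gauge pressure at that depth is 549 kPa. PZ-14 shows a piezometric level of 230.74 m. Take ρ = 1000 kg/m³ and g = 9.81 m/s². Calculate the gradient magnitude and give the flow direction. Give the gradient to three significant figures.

Pressure head at PZ-9: ψ = P/(ρg) = 549×1000 / (1000 × 9.81) = 55.96 m.
Total head at PZ-9: h = z + ψ = 170.82 + 55.96 = 226.78 m.
Total head at PZ-14: h = 230.74 m (water level in the piezometer is the total head).
Head difference: h(PZ-9) − h(PZ-14) = 226.78 − 230.74 = -3.96 m.
Hydraulic gradient: i = |Δh| / L = 3.96 / 262 = 0.0151.
Flow is from higher to lower head: from PZ-14 toward PZ-9, i.e. toward the south.

i ≈ 0.0151; groundwater flows toward the south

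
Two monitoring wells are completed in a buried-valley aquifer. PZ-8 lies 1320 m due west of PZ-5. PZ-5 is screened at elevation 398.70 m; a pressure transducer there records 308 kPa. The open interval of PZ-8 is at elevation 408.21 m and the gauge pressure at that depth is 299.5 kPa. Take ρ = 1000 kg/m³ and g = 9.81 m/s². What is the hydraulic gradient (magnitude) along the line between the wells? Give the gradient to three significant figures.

i ≈ 0.00655

Pressure head at PZ-5: ψ = P/(ρg) = 308×1000 / (1000 × 9.81) = 31.40 m.
Total head at PZ-5: h = z + ψ = 398.70 + 31.40 = 430.10 m.
Pressure head at PZ-8: ψ = P/(ρg) = 299.5×1000 / (1000 × 9.81) = 30.53 m.
Total head at PZ-8: h = z + ψ = 408.21 + 30.53 = 438.74 m.
Head difference: h(PZ-5) − h(PZ-8) = 430.10 − 438.74 = -8.64 m.
Hydraulic gradient: i = |Δh| / L = 8.64 / 1320 = 0.00655.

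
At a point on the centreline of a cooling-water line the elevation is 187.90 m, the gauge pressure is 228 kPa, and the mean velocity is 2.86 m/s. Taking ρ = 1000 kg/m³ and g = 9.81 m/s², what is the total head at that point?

Pressure head ψ = P/(ρg) = 228×1000 / (1000 × 9.81) = 23.24 m.
Velocity head = v²/(2g) = 2.86² / (2 × 9.81) = 0.417 m.
h = z + ψ + v²/(2g) = 187.90 + 23.24 + 0.417 = 211.56 m.

h ≈ 211.56 m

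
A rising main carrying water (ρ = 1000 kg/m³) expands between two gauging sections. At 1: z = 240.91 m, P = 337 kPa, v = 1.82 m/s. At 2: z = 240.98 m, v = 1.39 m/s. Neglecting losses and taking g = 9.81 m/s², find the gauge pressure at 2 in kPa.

P₂ ≈ 337 kPa

Pressure head at 1: ψ₁ = P₁/(ρg) = 337×1000 / (1000 × 9.81) = 34.35 m.
Velocity heads: v₁²/2g = 1.82²/19.62 = 0.169 m; v₂²/2g = 1.39²/19.62 = 0.098 m.
Total head H = z₁ + ψ₁ + v₁²/2g = 240.91 + 34.35 + 0.169 = 275.43 m.
ψ₂ = H − z₂ − v₂²/2g = 275.43 − 240.98 − 0.098 = 34.35 m.
P₂ = ρgψ₂ = 1000 × 9.81 × 34.35 ≈ 337 kPa.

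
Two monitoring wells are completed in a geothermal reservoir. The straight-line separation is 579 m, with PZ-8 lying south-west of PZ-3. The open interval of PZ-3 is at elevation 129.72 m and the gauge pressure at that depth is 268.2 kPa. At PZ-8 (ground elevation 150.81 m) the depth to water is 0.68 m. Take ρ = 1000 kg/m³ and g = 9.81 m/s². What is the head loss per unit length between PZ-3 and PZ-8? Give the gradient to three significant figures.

i ≈ 0.0120 m/m

Pressure head at PZ-3: ψ = P/(ρg) = 268.2×1000 / (1000 × 9.81) = 27.34 m.
Total head at PZ-3: h = z + ψ = 129.72 + 27.34 = 157.06 m.
Total head at PZ-8: h = 150.81 − 0.68 = 150.13 m.
Head difference: h(PZ-3) − h(PZ-8) = 157.06 − 150.13 = 6.93 m.
Hydraulic gradient: i = |Δh| / L = 6.93 / 579 = 0.0120.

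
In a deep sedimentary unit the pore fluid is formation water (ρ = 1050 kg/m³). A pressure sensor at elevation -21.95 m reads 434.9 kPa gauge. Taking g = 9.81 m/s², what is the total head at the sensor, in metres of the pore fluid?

h ≈ 20.27 m

ψ = P/(ρg) = 434.9×1000 / (1050 × 9.81) = 42.22 m.
h = z + ψ = -21.95 + 42.22 = 20.27 m.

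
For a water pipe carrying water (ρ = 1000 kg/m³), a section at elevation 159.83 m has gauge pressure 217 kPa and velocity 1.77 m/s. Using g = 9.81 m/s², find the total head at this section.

Pressure head ψ = P/(ρg) = 217×1000 / (1000 × 9.81) = 22.12 m.
Velocity head = v²/(2g) = 1.77² / (2 × 9.81) = 0.160 m.
h = z + ψ + v²/(2g) = 159.83 + 22.12 + 0.160 = 182.11 m.

h ≈ 182.11 m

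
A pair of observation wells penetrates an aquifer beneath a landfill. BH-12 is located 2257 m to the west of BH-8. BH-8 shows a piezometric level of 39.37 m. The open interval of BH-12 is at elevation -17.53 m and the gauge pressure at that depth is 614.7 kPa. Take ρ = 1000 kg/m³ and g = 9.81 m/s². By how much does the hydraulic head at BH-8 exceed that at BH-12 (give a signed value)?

Total head at BH-8: h = 39.37 m (water level in the piezometer is the total head).
Pressure head at BH-12: ψ = P/(ρg) = 614.7×1000 / (1000 × 9.81) = 62.66 m.
Total head at BH-12: h = z + ψ = -17.53 + 62.66 = 45.13 m.
Head difference: h(BH-8) − h(BH-12) = 39.37 − 45.13 = -5.76 m.

Δh ≈ -5.76 m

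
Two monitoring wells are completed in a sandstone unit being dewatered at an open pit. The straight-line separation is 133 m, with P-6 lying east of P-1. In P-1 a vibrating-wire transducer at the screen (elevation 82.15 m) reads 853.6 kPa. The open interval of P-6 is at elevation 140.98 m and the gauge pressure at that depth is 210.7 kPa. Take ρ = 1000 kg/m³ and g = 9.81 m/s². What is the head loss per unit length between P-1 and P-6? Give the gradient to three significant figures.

Pressure head at P-1: ψ = P/(ρg) = 853.6×1000 / (1000 × 9.81) = 87.01 m.
Total head at P-1: h = z + ψ = 82.15 + 87.01 = 169.16 m.
Pressure head at P-6: ψ = P/(ρg) = 210.7×1000 / (1000 × 9.81) = 21.48 m.
Total head at P-6: h = z + ψ = 140.98 + 21.48 = 162.46 m.
Head difference: h(P-1) − h(P-6) = 169.16 − 162.46 = 6.70 m.
Hydraulic gradient: i = |Δh| / L = 6.70 / 133 = 0.0504.

i ≈ 0.0504 m/m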